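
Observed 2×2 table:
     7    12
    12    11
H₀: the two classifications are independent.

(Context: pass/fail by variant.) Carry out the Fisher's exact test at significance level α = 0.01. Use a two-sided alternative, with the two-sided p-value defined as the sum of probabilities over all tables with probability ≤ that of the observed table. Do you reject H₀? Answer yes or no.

reject H₀: no

Margins: r₁=19, r₂=23, c₁=19, c₂=23, n=42
p_obs = C(19,7)·C(23,12)/C(42,19); sum pmf over tables with pmf ≤ p_obs
p-value (two-sided) = 0.36574
At α=0.01: p ≥ α → fail to reject H₀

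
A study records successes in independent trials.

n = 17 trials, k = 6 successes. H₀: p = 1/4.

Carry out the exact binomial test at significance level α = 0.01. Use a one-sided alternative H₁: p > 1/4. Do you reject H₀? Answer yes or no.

reject H₀: no

Exact binomial: n=17, k=6, p₀=1/4=0.2500
P(X≥6) from Σ C(n,i)·p₀^i·(1−p₀)^(n−i)
p-value (one-sided, H₁ greater) = 0.23469
At α=0.01: p ≥ α → fail to reject H₀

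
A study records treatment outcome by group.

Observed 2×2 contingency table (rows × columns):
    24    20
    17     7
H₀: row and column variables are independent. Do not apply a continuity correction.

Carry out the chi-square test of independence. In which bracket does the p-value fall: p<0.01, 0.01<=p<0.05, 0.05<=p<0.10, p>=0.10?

p-value bracket: p>=0.10

Row totals [44, 24], col totals [41, 27], n=68
χ² = (24−26.53)²/26.53 + (20−17.47)²/17.47 + (17−14.47)²/14.47 + (7−9.53)²/9.53 = 1.7209
df = 1
p-value (upper-tail) = 0.18958
→ bracket: p>=0.10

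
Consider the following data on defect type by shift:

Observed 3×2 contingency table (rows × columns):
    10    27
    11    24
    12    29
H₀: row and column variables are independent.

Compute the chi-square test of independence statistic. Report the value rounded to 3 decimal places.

Row totals [37, 35, 41], col totals [33, 80], n=113
χ² = (10−10.81)²/10.81 + (27−26.19)²/26.19 + (11−10.22)²/10.22 + (24−24.78)²/24.78 + (12−11.97)²/11.97 + (29−29.03)²/29.03 = 0.1687
df = 2

test statistic = 0.169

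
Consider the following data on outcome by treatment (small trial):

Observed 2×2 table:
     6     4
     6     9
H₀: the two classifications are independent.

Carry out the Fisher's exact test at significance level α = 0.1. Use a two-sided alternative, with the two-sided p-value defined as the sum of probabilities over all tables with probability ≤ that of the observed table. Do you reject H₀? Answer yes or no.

Margins: r₁=10, r₂=15, c₁=12, c₂=13, n=25
p_obs = C(10,6)·C(15,6)/C(25,12); sum pmf over tables with pmf ≤ p_obs
p-value (two-sided) = 0.42831
At α=0.1: p ≥ α → fail to reject H₀

reject H₀: no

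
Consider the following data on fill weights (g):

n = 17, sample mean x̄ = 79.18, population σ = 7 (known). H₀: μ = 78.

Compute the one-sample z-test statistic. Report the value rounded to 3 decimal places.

SE = σ/√n = 7/√17 = 1.6977
z = (x̄−μ₀)/SE = (79.18−78)/1.6977 = 0.6950

test statistic = 0.695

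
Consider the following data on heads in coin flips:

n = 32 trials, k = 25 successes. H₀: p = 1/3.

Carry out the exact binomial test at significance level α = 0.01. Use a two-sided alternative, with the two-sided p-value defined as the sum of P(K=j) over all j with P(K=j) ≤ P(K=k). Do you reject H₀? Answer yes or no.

Exact binomial: n=32, k=25, p₀=1/3=0.3333
P(X=j) = C(n,j)·p₀^j·(1−p₀)^(n−j); p = Σ P(X=j) over j with P(X=j) ≤ P(X=25)
p-value (two-sided) = 0.00000
At α=0.01: p < α → reject H₀

reject H₀: yes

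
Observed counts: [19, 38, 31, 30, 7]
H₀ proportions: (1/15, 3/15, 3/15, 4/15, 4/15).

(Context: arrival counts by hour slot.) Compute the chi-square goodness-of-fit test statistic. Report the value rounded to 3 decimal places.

n = 125; E_i = n·p_i = [8.33, 25.00, 25.00, 33.33, 33.33]
χ² = (19−8.33)²/8.33 + (38−25.00)²/25.00 + (31−25.00)²/25.00 + (30−33.33)²/33.33 + (7−33.33)²/33.33 = 42.9900
df = 4

test statistic = 42.990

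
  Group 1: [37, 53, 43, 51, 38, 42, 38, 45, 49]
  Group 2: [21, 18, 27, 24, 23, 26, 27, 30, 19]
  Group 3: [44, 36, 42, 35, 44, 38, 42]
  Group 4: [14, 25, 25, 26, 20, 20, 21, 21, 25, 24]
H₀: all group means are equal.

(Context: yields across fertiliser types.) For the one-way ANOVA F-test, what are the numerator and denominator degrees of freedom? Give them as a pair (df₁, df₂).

degrees of freedom = [3, 31]

k = 4 groups, N = 35 total
df = (k−1, N−k) = (4−1, 35−4) = (3, 31)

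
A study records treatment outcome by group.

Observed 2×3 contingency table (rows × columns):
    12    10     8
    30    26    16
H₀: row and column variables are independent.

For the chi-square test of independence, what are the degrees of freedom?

df = (r−1)(c−1) = (2−1)·(3−1) = 2

degrees of freedom = 2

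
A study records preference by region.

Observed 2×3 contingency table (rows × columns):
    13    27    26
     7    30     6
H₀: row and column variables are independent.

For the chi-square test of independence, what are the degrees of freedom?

df = (r−1)(c−1) = (2−1)·(3−1) = 2

degrees of freedom = 2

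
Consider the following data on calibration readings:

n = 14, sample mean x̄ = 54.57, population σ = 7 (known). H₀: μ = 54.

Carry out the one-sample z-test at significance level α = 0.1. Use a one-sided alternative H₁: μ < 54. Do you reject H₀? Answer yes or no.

reject H₀: no

SE = σ/√n = 7/√14 = 1.8708
z = (x̄−μ₀)/SE = (54.57−54)/1.8708 = 0.3047
p-value (one-sided, H₁ less) = 0.61969
At α=0.1: p ≥ α → fail to reject H₀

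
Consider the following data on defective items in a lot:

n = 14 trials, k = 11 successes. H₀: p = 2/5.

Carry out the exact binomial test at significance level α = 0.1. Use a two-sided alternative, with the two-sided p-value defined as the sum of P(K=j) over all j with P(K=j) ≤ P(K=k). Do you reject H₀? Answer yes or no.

Exact binomial: n=14, k=11, p₀=2/5=0.4000
P(X=j) = C(n,j)·p₀^j·(1−p₀)^(n−j); p = Σ P(X=j) over j with P(X=j) ≤ P(X=11)
p-value (two-sided) = 0.00469
At α=0.1: p < α → reject H₀

reject H₀: yes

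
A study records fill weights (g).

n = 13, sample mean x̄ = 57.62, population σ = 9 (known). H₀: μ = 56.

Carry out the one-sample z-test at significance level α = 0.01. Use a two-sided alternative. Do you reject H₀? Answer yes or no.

reject H₀: no

SE = σ/√n = 9/√13 = 2.4962
z = (x̄−μ₀)/SE = (57.62−56)/2.4962 = 0.6490
p-value (two-sided) = 0.51634
At α=0.01: p ≥ α → fail to reject H₀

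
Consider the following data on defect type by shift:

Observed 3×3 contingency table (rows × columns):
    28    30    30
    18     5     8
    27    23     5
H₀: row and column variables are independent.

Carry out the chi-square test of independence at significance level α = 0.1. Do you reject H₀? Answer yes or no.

reject H₀: yes

Row totals [88, 31, 55], col totals [73, 58, 43], n=174
χ² = (28−36.92)²/36.92 + (30−29.33)²/29.33 + (30−21.75)²/21.75 + (18−13.01)²/13.01 + (5−10.33)²/10.33 + (8−7.66)²/7.66 + (27−23.07)²/23.07 + (23−18.33)²/18.33 + (5−13.59)²/13.59 = 17.2744
df = 4
p-value (upper-tail) = 0.00171
At α=0.1: p < α → reject H₀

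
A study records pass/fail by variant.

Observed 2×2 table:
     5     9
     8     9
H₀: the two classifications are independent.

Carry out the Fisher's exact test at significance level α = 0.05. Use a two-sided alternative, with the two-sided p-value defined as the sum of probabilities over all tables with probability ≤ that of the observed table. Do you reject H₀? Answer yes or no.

Margins: r₁=14, r₂=17, c₁=13, c₂=18, n=31
p_obs = C(14,5)·C(17,8)/C(31,13); sum pmf over tables with pmf ≤ p_obs
p-value (two-sided) = 0.71684
At α=0.05: p ≥ α → fail to reject H₀

reject H₀: no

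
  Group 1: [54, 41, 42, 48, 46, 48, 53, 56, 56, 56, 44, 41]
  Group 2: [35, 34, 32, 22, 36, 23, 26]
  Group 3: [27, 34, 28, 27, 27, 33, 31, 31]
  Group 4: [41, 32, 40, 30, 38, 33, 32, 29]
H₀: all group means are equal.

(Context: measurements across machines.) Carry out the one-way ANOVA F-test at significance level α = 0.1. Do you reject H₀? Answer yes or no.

Group means [48.75, 29.71, 29.75, 34.38], grand mean 37.314
SSB = Σnᵢ(x̄ᵢ−x̄)² = 2500.489; SSW = ΣΣ(x−x̄ᵢ)² = 817.054
MSB = 2500.489/3 = 833.4964; MSW = 817.054/31 = 26.3566
F = MSB/MSW = 31.6239
df = (3, 31)
p-value (upper-tail) = 0.00000
At α=0.1: p < α → reject H₀

reject H₀: yes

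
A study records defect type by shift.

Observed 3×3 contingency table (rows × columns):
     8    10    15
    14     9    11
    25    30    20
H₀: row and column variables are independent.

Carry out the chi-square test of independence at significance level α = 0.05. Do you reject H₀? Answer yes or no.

reject H₀: no

Row totals [33, 34, 75], col totals [47, 49, 46], n=142
χ² = (8−10.92)²/10.92 + (10−11.39)²/11.39 + (15−10.69)²/10.69 + (14−11.25)²/11.25 + (9−11.73)²/11.73 + (11−11.01)²/11.01 + (25−24.82)²/24.82 + (30−25.88)²/25.88 + (20−24.30)²/24.30 = 5.4118
df = 4
p-value (upper-tail) = 0.24759
At α=0.05: p ≥ α → fail to reject H₀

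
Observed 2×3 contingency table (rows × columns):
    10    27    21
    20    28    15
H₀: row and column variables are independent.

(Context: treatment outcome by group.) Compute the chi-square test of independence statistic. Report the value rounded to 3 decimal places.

Row totals [58, 63], col totals [30, 55, 36], n=121
χ² = (10−14.38)²/14.38 + (27−26.36)²/26.36 + (21−17.26)²/17.26 + (20−15.62)²/15.62 + (28−28.64)²/28.64 + (15−18.74)²/18.74 = 4.1520
df = 2

test statistic = 4.152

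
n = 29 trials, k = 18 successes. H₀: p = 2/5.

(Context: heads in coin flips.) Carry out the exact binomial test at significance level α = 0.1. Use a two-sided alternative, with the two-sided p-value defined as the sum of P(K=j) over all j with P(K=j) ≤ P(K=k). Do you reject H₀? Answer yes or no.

reject H₀: yes

Exact binomial: n=29, k=18, p₀=2/5=0.4000
P(X=j) = C(n,j)·p₀^j·(1−p₀)^(n−j); p = Σ P(X=j) over j with P(X=j) ≤ P(X=18)
p-value (two-sided) = 0.02144
At α=0.1: p < α → reject H₀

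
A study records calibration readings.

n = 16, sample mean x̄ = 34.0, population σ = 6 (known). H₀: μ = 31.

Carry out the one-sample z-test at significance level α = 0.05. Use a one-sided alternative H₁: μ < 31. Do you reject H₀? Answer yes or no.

reject H₀: no

SE = σ/√n = 6/√16 = 1.5000
z = (x̄−μ₀)/SE = (34.0−31)/1.5000 = 2.0000
p-value (one-sided, H₁ less) = 0.97725
At α=0.05: p ≥ α → fail to reject H₀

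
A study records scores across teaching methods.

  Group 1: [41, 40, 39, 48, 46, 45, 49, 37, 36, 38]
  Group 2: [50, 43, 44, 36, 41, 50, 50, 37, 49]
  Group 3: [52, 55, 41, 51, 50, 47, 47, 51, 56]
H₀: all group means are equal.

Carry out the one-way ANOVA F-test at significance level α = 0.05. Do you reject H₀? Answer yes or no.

reject H₀: yes

Group means [41.90, 44.44, 50.00], grand mean 45.321
SSB = Σnᵢ(x̄ᵢ−x̄)² = 320.985; SSW = ΣΣ(x−x̄ᵢ)² = 621.122
MSB = 320.985/2 = 160.4925; MSW = 621.122/25 = 24.8449
F = MSB/MSW = 6.4598
df = (2, 25)
p-value (upper-tail) = 0.00548
At α=0.05: p < α → reject H₀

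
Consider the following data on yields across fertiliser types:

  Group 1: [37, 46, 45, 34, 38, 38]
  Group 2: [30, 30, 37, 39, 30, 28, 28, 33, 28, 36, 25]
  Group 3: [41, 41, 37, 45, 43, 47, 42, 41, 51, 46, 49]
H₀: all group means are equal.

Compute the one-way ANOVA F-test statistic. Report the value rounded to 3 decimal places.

test statistic = 23.575

Group means [39.67, 31.27, 43.91], grand mean 38.036
SSB = Σnᵢ(x̄ᵢ−x̄)² = 898.540; SSW = ΣΣ(x−x̄ᵢ)² = 476.424
MSB = 898.540/2 = 449.2700; MSW = 476.424/25 = 19.0570
F = MSB/MSW = 23.5751
df = (2, 25)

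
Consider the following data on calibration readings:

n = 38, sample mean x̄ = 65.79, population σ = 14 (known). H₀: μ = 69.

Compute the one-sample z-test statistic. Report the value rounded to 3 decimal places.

test statistic = -1.413

SE = σ/√n = 14/√38 = 2.2711
z = (x̄−μ₀)/SE = (65.79−69)/2.2711 = -1.4134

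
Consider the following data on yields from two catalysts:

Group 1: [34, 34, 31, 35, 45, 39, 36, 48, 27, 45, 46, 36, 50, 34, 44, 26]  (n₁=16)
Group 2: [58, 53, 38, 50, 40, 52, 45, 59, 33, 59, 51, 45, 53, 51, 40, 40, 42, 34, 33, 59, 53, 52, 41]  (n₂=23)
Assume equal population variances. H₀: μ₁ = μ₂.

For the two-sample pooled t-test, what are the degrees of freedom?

degrees of freedom = 37

df = n₁ + n₂ − 2 = 16 + 23 − 2 = 37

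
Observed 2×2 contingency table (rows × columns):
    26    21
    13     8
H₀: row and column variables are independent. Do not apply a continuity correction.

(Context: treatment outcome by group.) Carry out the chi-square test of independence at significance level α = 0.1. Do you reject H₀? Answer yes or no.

reject H₀: no

Row totals [47, 21], col totals [39, 29], n=68
χ² = (26−26.96)²/26.96 + (21−20.04)²/20.04 + (13−12.04)²/12.04 + (8−8.96)²/8.96 = 0.2574
df = 1
p-value (upper-tail) = 0.61193
At α=0.1: p ≥ α → fail to reject H₀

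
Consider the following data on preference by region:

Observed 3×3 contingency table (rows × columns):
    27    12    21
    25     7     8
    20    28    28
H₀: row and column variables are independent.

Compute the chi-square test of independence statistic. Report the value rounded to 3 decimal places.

Row totals [60, 40, 76], col totals [72, 47, 57], n=176
χ² = (27−24.55)²/24.55 + (12−16.02)²/16.02 + (21−19.43)²/19.43 + (25−16.36)²/16.36 + (7−10.68)²/10.68 + (8−12.95)²/12.95 + (20−31.09)²/31.09 + (28−20.30)²/20.30 + (28−24.61)²/24.61 = 16.4511
df = 4

test statistic = 16.451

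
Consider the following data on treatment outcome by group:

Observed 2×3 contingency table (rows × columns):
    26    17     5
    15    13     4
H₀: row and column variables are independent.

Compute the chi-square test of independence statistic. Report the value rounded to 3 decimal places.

test statistic = 0.412

Row totals [48, 32], col totals [41, 30, 9], n=80
χ² = (26−24.60)²/24.60 + (17−18.00)²/18.00 + (5−5.40)²/5.40 + (15−16.40)²/16.40 + (13−12.00)²/12.00 + (4−3.60)²/3.60 = 0.4121
df = 2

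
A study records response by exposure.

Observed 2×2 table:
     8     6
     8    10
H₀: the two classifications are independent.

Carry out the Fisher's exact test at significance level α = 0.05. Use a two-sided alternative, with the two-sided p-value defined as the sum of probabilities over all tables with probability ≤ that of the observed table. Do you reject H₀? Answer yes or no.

Margins: r₁=14, r₂=18, c₁=16, c₂=16, n=32
p_obs = C(14,8)·C(18,8)/C(32,16); sum pmf over tables with pmf ≤ p_obs
p-value (two-sided) = 0.72239
At α=0.05: p ≥ α → fail to reject H₀

reject H₀: no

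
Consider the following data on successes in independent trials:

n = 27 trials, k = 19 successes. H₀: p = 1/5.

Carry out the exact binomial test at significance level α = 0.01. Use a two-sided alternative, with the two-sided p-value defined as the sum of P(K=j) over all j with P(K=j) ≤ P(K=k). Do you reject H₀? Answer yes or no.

reject H₀: yes

Exact binomial: n=27, k=19, p₀=1/5=0.2000
P(X=j) = C(n,j)·p₀^j·(1−p₀)^(n−j); p = Σ P(X=j) over j with P(X=j) ≤ P(X=19)
p-value (two-sided) = 0.00000
At α=0.01: p < α → reject H₀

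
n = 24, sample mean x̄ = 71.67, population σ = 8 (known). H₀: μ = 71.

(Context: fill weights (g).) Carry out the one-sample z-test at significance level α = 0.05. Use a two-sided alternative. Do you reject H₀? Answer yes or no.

SE = σ/√n = 8/√24 = 1.6330
z = (x̄−μ₀)/SE = (71.67−71)/1.6330 = 0.4103
p-value (two-sided) = 0.68159
At α=0.05: p ≥ α → fail to reject H₀

reject H₀: no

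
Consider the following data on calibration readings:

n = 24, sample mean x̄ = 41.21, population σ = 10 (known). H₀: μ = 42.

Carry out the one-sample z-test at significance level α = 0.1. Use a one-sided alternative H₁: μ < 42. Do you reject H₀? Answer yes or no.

SE = σ/√n = 10/√24 = 2.0412
z = (x̄−μ₀)/SE = (41.21−42)/2.0412 = -0.3870
p-value (one-sided, H₁ less) = 0.34937
At α=0.1: p ≥ α → fail to reject H₀

reject H₀: no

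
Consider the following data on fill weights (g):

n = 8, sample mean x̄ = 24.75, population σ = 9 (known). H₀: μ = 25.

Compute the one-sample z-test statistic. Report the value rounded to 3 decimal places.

test statistic = -0.079

SE = σ/√n = 9/√8 = 3.1820
z = (x̄−μ₀)/SE = (24.75−25)/3.1820 = -0.0786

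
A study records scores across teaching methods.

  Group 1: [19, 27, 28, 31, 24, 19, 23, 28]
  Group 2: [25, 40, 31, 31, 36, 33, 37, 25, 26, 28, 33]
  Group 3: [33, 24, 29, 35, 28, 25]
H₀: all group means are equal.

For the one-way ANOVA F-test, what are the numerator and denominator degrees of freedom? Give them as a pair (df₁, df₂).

degrees of freedom = [2, 22]

k = 3 groups, N = 25 total
df = (k−1, N−k) = (3−1, 25−3) = (2, 22)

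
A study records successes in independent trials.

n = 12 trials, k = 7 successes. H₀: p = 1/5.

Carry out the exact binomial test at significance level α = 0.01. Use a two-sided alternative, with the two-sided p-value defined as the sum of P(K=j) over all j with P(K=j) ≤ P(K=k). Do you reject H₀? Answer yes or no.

reject H₀: yes

Exact binomial: n=12, k=7, p₀=1/5=0.2000
P(X=j) = C(n,j)·p₀^j·(1−p₀)^(n−j); p = Σ P(X=j) over j with P(X=j) ≤ P(X=7)
p-value (two-sided) = 0.00390
At α=0.01: p < α → reject H₀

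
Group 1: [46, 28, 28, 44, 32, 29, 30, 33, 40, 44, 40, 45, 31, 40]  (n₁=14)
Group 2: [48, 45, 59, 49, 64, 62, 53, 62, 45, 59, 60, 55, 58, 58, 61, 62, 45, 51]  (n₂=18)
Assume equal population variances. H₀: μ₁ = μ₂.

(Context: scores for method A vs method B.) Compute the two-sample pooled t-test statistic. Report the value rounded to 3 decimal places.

x̄₁=36.429, s₁=6.892, n₁=14
x̄₂=55.333, s₂=6.607, n₂=18
s_p² = [13·6.892² + 17·6.607²]/30 = 45.3143
SE = √(s_p²·(1/14+1/18)) = 2.3988
t = (36.429−55.333)/2.3988 = -7.8810
df = 30

test statistic = -7.881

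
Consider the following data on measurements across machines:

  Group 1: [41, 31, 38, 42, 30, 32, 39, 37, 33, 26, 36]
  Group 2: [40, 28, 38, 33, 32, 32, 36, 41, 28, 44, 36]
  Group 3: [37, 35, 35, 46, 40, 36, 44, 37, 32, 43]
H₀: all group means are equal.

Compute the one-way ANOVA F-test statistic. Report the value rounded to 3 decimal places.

Group means [35.00, 35.27, 38.50], grand mean 36.188
SSB = Σnᵢ(x̄ᵢ−x̄)² = 78.193; SSW = ΣΣ(x−x̄ᵢ)² = 708.682
MSB = 78.193/2 = 39.0966; MSW = 708.682/29 = 24.4373
F = MSB/MSW = 1.5999
df = (2, 29)

test statistic = 1.600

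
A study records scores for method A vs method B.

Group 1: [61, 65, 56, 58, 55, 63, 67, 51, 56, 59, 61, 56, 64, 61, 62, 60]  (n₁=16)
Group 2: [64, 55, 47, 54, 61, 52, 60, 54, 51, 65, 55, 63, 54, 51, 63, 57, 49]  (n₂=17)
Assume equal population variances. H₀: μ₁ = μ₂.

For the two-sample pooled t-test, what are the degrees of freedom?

df = n₁ + n₂ − 2 = 16 + 17 − 2 = 31

degrees of freedom = 31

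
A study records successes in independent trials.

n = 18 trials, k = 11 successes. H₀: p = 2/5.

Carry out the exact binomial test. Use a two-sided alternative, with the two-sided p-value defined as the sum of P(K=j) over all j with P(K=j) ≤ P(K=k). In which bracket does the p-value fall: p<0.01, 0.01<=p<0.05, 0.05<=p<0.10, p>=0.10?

Exact binomial: n=18, k=11, p₀=2/5=0.4000
P(X=j) = C(n,j)·p₀^j·(1−p₀)^(n−j); p = Σ P(X=j) over j with P(X=j) ≤ P(X=11)
p-value (two-sided) = 0.09043
→ bracket: 0.05<=p<0.10

p-value bracket: 0.05<=p<0.10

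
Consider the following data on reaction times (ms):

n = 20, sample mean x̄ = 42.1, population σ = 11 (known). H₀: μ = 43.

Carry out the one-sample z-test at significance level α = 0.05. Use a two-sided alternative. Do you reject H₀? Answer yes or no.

SE = σ/√n = 11/√20 = 2.4597
z = (x̄−μ₀)/SE = (42.1−43)/2.4597 = -0.3659
p-value (two-sided) = 0.71444
At α=0.05: p ≥ α → fail to reject H₀

reject H₀: no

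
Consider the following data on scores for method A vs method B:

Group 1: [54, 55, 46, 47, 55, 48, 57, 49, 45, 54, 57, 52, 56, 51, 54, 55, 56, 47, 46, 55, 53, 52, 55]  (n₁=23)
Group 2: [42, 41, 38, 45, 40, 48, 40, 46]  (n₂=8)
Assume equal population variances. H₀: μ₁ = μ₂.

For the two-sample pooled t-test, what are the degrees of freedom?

df = n₁ + n₂ − 2 = 23 + 8 − 2 = 29

degrees of freedom = 29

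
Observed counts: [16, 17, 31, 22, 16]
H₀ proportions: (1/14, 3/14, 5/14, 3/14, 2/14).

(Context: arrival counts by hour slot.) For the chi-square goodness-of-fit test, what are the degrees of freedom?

df = k − 1 = 5 − 1 = 4

degrees of freedom = 4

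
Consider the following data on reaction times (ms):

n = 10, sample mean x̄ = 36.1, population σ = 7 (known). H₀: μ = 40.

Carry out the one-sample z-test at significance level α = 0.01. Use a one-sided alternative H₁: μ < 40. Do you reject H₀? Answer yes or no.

reject H₀: no

SE = σ/√n = 7/√10 = 2.2136
z = (x̄−μ₀)/SE = (36.1−40)/2.2136 = -1.7618
p-value (one-sided, H₁ less) = 0.03905
At α=0.01: p ≥ α → fail to reject H₀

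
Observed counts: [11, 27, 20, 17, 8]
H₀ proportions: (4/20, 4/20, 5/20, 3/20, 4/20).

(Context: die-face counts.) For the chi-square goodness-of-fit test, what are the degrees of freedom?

df = k − 1 = 5 − 1 = 4

degrees of freedom = 4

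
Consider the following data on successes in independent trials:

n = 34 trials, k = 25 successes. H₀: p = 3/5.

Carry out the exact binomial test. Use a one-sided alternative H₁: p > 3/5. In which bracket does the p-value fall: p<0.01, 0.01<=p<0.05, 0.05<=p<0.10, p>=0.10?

Exact binomial: n=34, k=25, p₀=3/5=0.6000
P(X≥25) from Σ C(n,i)·p₀^i·(1−p₀)^(n−i)
p-value (one-sided, H₁ greater) = 0.07316
→ bracket: 0.05<=p<0.10

p-value bracket: 0.05<=p<0.10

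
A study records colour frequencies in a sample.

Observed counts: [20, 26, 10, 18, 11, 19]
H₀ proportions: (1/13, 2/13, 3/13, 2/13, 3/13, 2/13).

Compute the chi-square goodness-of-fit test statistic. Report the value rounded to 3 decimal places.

n = 104; E_i = n·p_i = [8.00, 16.00, 24.00, 16.00, 24.00, 16.00]
χ² = (20−8.00)²/8.00 + (26−16.00)²/16.00 + (10−24.00)²/24.00 + (18−16.00)²/16.00 + (11−24.00)²/24.00 + (19−16.00)²/16.00 = 40.2708
df = 5

test statistic = 40.271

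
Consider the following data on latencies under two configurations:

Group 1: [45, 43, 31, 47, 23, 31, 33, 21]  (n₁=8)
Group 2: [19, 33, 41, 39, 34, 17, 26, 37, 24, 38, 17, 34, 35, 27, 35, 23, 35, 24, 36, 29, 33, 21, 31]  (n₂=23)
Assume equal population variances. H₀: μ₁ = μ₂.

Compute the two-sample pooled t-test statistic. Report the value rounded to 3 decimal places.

x̄₁=34.250, s₁=9.852, n₁=8
x̄₂=29.913, s₂=7.273, n₂=23
s_p² = [7·9.852² + 22·7.273²]/29 = 63.5630
SE = √(s_p²·(1/8+1/23)) = 3.2725
t = (34.250−29.913)/3.2725 = 1.3253
df = 29

test statistic = 1.325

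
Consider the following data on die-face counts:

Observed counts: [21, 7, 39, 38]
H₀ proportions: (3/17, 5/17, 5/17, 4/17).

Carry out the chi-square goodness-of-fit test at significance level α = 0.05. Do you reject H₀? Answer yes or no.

n = 105; E_i = n·p_i = [18.53, 30.88, 30.88, 24.71]
χ² = (21−18.53)²/18.53 + (7−30.88)²/30.88 + (39−30.88)²/30.88 + (38−24.71)²/24.71 = 28.0857
df = 3
p-value (upper-tail) = 0.00000
At α=0.05: p < α → reject H₀

reject H₀: yes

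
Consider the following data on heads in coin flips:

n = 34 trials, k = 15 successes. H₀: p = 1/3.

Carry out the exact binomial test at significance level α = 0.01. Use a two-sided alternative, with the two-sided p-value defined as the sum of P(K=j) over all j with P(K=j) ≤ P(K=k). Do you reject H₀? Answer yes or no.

reject H₀: no

Exact binomial: n=34, k=15, p₀=1/3=0.3333
P(X=j) = C(n,j)·p₀^j·(1−p₀)^(n−j); p = Σ P(X=j) over j with P(X=j) ≤ P(X=15)
p-value (two-sided) = 0.20346
At α=0.01: p ≥ α → fail to reject H₀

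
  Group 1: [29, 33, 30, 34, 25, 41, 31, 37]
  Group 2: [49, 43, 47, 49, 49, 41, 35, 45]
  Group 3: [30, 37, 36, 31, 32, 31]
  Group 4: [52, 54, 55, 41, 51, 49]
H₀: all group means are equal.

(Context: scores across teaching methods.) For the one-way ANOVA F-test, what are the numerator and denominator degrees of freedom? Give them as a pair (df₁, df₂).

degrees of freedom = [3, 24]

k = 4 groups, N = 28 total
df = (k−1, N−k) = (4−1, 28−4) = (3, 24)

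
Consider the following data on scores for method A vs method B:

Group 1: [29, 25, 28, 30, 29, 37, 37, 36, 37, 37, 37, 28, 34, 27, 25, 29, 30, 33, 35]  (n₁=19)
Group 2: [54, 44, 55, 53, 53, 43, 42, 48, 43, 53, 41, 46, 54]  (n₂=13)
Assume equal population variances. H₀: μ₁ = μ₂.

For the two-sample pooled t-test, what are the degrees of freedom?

df = n₁ + n₂ − 2 = 19 + 13 − 2 = 30

degrees of freedom = 30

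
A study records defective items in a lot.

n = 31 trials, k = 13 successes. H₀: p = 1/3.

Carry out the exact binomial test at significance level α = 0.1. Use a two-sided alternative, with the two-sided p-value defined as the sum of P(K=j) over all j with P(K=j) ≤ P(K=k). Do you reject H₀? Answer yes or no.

reject H₀: no

Exact binomial: n=31, k=13, p₀=1/3=0.3333
P(X=j) = C(n,j)·p₀^j·(1−p₀)^(n−j); p = Σ P(X=j) over j with P(X=j) ≤ P(X=13)
p-value (two-sided) = 0.34185
At α=0.1: p ≥ α → fail to reject H₀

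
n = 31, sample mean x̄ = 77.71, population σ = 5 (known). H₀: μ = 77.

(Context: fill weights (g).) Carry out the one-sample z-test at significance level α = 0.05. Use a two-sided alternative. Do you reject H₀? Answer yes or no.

reject H₀: no

SE = σ/√n = 5/√31 = 0.8980
z = (x̄−μ₀)/SE = (77.71−77)/0.8980 = 0.7906
p-value (two-sided) = 0.42916
At α=0.05: p ≥ α → fail to reject H₀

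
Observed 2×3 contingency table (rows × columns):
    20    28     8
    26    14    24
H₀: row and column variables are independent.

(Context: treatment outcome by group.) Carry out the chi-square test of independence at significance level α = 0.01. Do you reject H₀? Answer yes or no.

reject H₀: yes

Row totals [56, 64], col totals [46, 42, 32], n=120
χ² = (20−21.47)²/21.47 + (28−19.60)²/19.60 + (8−14.93)²/14.93 + (26−24.53)²/24.53 + (14−22.40)²/22.40 + (24−17.07)²/17.07 = 12.9736
df = 2
p-value (upper-tail) = 0.00152
At α=0.01: p < α → reject H₀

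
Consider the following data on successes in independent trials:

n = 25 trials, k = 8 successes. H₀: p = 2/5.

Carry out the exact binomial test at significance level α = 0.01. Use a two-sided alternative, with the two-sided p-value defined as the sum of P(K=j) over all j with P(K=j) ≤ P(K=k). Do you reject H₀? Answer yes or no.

Exact binomial: n=25, k=8, p₀=2/5=0.4000
P(X=j) = C(n,j)·p₀^j·(1−p₀)^(n−j); p = Σ P(X=j) over j with P(X=j) ≤ P(X=8)
p-value (two-sided) = 0.54125
At α=0.01: p ≥ α → fail to reject H₀

reject H₀: no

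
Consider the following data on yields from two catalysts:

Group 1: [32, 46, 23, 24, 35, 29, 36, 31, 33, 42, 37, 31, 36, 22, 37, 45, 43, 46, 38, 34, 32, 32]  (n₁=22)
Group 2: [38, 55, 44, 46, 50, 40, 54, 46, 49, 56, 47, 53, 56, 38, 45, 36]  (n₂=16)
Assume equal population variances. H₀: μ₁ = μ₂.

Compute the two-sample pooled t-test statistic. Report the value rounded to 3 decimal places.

test statistic = -5.500

x̄₁=34.727, s₁=6.923, n₁=22
x̄₂=47.062, s₂=6.688, n₂=16
s_p² = [21·6.923² + 15·6.688²]/36 = 46.5917
SE = √(s_p²·(1/22+1/16)) = 2.2427
t = (34.727−47.062)/2.2427 = -5.5001
df = 36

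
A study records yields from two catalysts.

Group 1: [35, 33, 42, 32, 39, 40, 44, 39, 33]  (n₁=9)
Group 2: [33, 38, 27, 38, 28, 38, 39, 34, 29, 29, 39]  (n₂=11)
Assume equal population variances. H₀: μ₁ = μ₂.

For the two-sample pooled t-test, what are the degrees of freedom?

degrees of freedom = 18

df = n₁ + n₂ − 2 = 9 + 11 − 2 = 18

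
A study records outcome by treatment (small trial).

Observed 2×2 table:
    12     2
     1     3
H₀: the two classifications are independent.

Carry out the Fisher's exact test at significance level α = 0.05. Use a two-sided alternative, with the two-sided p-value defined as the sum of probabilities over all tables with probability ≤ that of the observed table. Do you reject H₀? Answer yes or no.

Margins: r₁=14, r₂=4, c₁=13, c₂=5, n=18
p_obs = C(14,12)·C(4,1)/C(18,13); sum pmf over tables with pmf ≤ p_obs
p-value (two-sided) = 0.04412
At α=0.05: p < α → reject H₀

reject H₀: yes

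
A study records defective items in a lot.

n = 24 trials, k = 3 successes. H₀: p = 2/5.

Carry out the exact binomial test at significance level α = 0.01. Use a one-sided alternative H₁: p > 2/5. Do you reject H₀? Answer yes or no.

reject H₀: no

Exact binomial: n=24, k=3, p₀=2/5=0.4000
P(X≥3) from Σ C(n,i)·p₀^i·(1−p₀)^(n−i)
p-value (one-sided, H₁ greater) = 0.99934
At α=0.01: p ≥ α → fail to reject H₀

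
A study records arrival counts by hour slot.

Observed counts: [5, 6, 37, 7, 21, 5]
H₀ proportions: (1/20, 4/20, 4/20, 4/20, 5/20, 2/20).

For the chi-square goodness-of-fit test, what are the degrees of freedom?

degrees of freedom = 5

df = k − 1 = 6 − 1 = 5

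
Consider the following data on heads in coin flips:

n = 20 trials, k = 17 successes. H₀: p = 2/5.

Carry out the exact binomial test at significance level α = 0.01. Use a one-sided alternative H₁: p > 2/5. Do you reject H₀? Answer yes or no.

reject H₀: yes

Exact binomial: n=20, k=17, p₀=2/5=0.4000
P(X≥17) from Σ C(n,i)·p₀^i·(1−p₀)^(n−i)
p-value (one-sided, H₁ greater) = 0.00005
At α=0.01: p < α → reject H₀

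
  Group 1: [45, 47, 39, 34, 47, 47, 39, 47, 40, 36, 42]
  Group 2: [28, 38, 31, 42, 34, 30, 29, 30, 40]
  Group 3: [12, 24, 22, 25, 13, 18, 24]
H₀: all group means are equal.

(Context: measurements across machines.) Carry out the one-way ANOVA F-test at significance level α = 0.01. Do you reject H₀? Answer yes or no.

Group means [42.09, 33.56, 19.71], grand mean 33.444
SSB = Σnᵢ(x̄ᵢ−x̄)² = 2142.107; SSW = ΣΣ(x−x̄ᵢ)² = 624.560
MSB = 2142.107/2 = 1071.0534; MSW = 624.560/24 = 26.0233
F = MSB/MSW = 41.1574
df = (2, 24)
p-value (upper-tail) = 0.00000
At α=0.01: p < α → reject H₀

reject H₀: yes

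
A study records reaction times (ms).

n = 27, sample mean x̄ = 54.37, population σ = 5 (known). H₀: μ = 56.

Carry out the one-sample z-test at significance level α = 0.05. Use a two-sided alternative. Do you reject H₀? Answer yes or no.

reject H₀: no

SE = σ/√n = 5/√27 = 0.9623
z = (x̄−μ₀)/SE = (54.37−56)/0.9623 = -1.6939
p-value (two-sided) = 0.09028
At α=0.05: p ≥ α → fail to reject H₀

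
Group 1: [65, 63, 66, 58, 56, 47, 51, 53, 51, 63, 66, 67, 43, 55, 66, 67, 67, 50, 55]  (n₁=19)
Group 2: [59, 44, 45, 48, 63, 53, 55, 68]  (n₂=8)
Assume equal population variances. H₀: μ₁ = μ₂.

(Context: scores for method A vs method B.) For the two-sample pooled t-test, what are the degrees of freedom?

df = n₁ + n₂ − 2 = 19 + 8 − 2 = 25

degrees of freedom = 25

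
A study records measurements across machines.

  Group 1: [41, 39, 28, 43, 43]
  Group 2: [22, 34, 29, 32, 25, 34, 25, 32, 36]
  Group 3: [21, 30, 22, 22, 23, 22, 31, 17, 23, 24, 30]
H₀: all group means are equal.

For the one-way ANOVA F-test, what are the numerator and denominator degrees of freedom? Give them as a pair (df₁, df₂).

k = 3 groups, N = 25 total
df = (k−1, N−k) = (3−1, 25−3) = (2, 22)

degrees of freedom = [2, 22]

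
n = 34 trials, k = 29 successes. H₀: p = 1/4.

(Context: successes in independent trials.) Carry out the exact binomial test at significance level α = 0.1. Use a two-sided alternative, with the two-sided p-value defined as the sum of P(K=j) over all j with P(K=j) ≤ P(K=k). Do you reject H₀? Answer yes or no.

Exact binomial: n=34, k=29, p₀=1/4=0.2500
P(X=j) = C(n,j)·p₀^j·(1−p₀)^(n−j); p = Σ P(X=j) over j with P(X=j) ≤ P(X=29)
p-value (two-sided) = 0.00000
At α=0.1: p < α → reject H₀

reject H₀: yes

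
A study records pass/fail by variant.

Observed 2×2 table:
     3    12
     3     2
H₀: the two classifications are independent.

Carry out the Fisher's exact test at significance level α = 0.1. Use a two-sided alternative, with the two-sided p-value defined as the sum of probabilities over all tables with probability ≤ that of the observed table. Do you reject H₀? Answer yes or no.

Margins: r₁=15, r₂=5, c₁=6, c₂=14, n=20
p_obs = C(15,3)·C(5,3)/C(20,6); sum pmf over tables with pmf ≤ p_obs
p-value (two-sided) = 0.13132
At α=0.1: p ≥ α → fail to reject H₀

reject H₀: no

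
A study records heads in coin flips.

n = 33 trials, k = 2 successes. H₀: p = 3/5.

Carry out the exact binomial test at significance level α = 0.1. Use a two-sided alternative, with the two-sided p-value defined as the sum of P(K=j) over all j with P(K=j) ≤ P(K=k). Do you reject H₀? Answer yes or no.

reject H₀: yes

Exact binomial: n=33, k=2, p₀=3/5=0.6000
P(X=j) = C(n,j)·p₀^j·(1−p₀)^(n−j); p = Σ P(X=j) over j with P(X=j) ≤ P(X=2)
p-value (two-sided) = 0.00000
At α=0.1: p < α → reject H₀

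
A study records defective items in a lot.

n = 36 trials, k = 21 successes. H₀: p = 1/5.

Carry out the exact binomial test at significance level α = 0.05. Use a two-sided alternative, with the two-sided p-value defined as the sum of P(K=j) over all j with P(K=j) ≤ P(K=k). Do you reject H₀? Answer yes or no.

Exact binomial: n=36, k=21, p₀=1/5=0.2000
P(X=j) = C(n,j)·p₀^j·(1−p₀)^(n−j); p = Σ P(X=j) over j with P(X=j) ≤ P(X=21)
p-value (two-sided) = 0.00000
At α=0.05: p < α → reject H₀

reject H₀: yes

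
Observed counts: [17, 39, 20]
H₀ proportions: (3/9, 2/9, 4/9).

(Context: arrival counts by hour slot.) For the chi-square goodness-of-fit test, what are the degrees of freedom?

degrees of freedom = 2

df = k − 1 = 3 − 1 = 2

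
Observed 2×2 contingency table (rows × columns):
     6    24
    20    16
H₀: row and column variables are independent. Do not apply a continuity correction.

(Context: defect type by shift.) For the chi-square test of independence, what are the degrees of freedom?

df = (r−1)(c−1) = (2−1)·(2−1) = 1

degrees of freedom = 1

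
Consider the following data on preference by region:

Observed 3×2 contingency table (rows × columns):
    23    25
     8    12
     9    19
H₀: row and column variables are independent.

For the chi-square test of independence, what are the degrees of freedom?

degrees of freedom = 2

df = (r−1)(c−1) = (3−1)·(2−1) = 2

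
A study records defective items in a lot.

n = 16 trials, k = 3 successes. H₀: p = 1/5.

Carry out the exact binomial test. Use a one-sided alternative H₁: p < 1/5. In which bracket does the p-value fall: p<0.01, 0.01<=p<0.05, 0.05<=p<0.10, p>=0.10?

Exact binomial: n=16, k=3, p₀=1/5=0.2000
P(X≤3) from Σ C(n,i)·p₀^i·(1−p₀)^(n−i)
p-value (one-sided, H₁ less) = 0.59813
→ bracket: p>=0.10

p-value bracket: p>=0.10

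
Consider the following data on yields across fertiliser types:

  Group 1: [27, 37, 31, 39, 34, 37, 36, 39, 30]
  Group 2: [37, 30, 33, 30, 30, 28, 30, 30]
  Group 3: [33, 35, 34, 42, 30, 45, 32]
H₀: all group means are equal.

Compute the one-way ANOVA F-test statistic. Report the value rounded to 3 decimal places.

Group means [34.44, 31.00, 35.86], grand mean 33.708
SSB = Σnᵢ(x̄ᵢ−x̄)² = 95.879; SSW = ΣΣ(x−x̄ᵢ)² = 381.079
MSB = 95.879/2 = 47.9395; MSW = 381.079/21 = 18.1466
F = MSB/MSW = 2.6418
df = (2, 21)

test statistic = 2.642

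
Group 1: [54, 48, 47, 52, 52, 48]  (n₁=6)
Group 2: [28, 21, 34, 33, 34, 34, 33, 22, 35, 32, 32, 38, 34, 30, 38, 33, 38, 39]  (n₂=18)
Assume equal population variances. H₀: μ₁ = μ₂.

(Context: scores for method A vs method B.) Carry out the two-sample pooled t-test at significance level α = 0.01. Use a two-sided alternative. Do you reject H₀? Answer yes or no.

x̄₁=50.167, s₁=2.858, n₁=6
x̄₂=32.667, s₂=4.959, n₂=18
s_p² = [5·2.858² + 17·4.959²]/22 = 20.8561
SE = √(s_p²·(1/6+1/18)) = 2.1528
t = (50.167−32.667)/2.1528 = 8.1288
df = 22
p-value (two-sided) = 0.00000
At α=0.01: p < α → reject H₀

reject H₀: yes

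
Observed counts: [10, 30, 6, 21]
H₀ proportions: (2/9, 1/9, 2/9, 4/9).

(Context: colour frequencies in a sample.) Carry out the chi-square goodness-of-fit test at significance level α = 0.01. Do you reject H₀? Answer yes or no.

reject H₀: yes

n = 67; E_i = n·p_i = [14.89, 7.44, 14.89, 29.78]
χ² = (10−14.89)²/14.89 + (30−7.44)²/7.44 + (6−14.89)²/14.89 + (21−29.78)²/29.78 = 77.8396
df = 3
p-value (upper-tail) = 0.00000
At α=0.01: p < α → reject H₀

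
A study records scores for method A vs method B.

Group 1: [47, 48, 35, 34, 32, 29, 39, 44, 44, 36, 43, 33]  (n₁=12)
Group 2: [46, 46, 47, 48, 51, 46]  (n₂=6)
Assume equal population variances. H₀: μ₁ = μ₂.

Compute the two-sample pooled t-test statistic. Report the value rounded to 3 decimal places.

x̄₁=38.667, s₁=6.358, n₁=12
x̄₂=47.333, s₂=1.966, n₂=6
s_p² = [11·6.358² + 5·1.966²]/16 = 29.0000
SE = √(s_p²·(1/12+1/6)) = 2.6926
t = (38.667−47.333)/2.6926 = -3.2187
df = 16

test statistic = -3.219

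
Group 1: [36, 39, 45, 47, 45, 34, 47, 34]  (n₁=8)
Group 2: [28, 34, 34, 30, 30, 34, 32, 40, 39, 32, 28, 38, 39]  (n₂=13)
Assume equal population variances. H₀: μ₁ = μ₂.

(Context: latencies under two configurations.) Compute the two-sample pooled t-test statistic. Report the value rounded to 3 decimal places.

x̄₁=40.875, s₁=5.743, n₁=8
x̄₂=33.692, s₂=4.211, n₂=13
s_p² = [7·5.743² + 12·4.211²]/19 = 23.3497
SE = √(s_p²·(1/8+1/13)) = 2.1714
t = (40.875−33.692)/2.1714 = 3.3079
df = 19

test statistic = 3.308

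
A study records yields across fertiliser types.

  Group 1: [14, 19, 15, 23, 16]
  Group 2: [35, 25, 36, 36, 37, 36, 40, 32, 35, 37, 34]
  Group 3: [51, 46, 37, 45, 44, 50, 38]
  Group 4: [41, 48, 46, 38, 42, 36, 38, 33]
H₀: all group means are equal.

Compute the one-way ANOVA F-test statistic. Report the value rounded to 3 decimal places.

test statistic = 38.966

Group means [17.40, 34.82, 44.43, 40.25], grand mean 35.581
SSB = Σnᵢ(x̄ᵢ−x̄)² = 2381.498; SSW = ΣΣ(x−x̄ᵢ)² = 550.051
MSB = 2381.498/3 = 793.8326; MSW = 550.051/27 = 20.3722
F = MSB/MSW = 38.9664
df = (3, 27)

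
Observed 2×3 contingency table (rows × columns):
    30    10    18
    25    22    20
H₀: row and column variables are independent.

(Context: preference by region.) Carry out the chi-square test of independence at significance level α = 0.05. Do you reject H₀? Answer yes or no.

reject H₀: no

Row totals [58, 67], col totals [55, 32, 38], n=125
χ² = (30−25.52)²/25.52 + (10−14.85)²/14.85 + (18−17.63)²/17.63 + (25−29.48)²/29.48 + (22−17.15)²/17.15 + (20−20.37)²/20.37 = 4.4348
df = 2
p-value (upper-tail) = 0.10889
At α=0.05: p ≥ α → fail to reject H₀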